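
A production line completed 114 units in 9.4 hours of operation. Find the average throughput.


Throughput = units / time
= 114 / 9.4
= 12.1 units/hour


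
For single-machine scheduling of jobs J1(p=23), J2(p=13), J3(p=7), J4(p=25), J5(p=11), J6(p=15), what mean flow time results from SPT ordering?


SPT order: J3 → J5 → J2 → J6 → J1 → J4
Completion times:
  J3: C=7
  J5: C=18
  J2: C=31
  J6: C=46
  J1: C=69
  J4: C=94
Sum = 265, n = 6
Mean flow = 265/6
= 44.17


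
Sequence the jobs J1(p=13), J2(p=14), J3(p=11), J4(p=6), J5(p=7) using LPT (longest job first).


LPT: sort by longest processing time first
  J2: p=14
  J1: p=13
  J3: p=11
  J5: p=7
  J4: p=6
Order: J2 → J1 → J3 → J5 → J4


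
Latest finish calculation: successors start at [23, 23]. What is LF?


LF = min of all successor start times
Successors start at: [23, 23]
LF = min(23, 23)
= 23


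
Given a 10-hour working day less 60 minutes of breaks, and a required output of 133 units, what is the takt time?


Available = 10×60 - 60 = 540 min
Takt time = 540 / 133
= 4.06 min/unit


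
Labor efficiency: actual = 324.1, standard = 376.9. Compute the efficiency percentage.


Efficiency = (actual / standard) × 100
= (324.1 / 376.9) × 100
= 86.0%


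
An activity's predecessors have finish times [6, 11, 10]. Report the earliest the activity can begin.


ES = max of all predecessor completion times
Predecessors: [6, 11, 10]
ES = max(6, 11, 10)
= 11


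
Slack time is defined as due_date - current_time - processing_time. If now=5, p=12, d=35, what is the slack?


Slack = due - current_time - processing
= 35 - 5 - 12
= 18


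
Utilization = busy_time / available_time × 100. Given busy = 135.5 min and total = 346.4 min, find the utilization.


Utilization = busy / total × 100
= 135.5 / 346.4 × 100
= 39.1%


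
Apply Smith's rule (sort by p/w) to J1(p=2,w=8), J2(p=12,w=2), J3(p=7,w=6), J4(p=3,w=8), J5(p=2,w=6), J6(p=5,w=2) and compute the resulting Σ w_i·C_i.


WSPT order (by p/w): J1 → J5 → J4 → J3 → J6 → J2
  J1: C=2, w·C=8×2=16
  J5: C=4, w·C=6×4=24
  J4: C=7, w·C=8×7=56
  J3: C=14, w·C=6×14=84
  J6: C=19, w·C=2×19=38
  J2: C=31, w·C=2×31=62
Σ w·C = 280
= 280


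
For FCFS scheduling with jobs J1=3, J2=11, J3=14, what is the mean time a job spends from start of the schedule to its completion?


Completion times:
  J1: completes at 3
  J2: completes at 14
  J3: completes at 28
Sum = 45
Average = 45/3
= 15.00


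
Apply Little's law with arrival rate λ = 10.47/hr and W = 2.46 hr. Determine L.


Little's law: L = λ × W
= 10.47 × 2.46
= 25.76


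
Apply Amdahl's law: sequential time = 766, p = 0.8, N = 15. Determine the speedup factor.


Amdahl's law: T_p = T × ((1-p) + p/N)
= 766 × ((1-0.8) + 0.8/15)
= 766 × (0.20 + 0.0533)
= 766 × 0.2533
= 194.05
Speedup = 766/194.05
= 3.95×


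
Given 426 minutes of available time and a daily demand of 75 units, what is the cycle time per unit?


Cycle time = available time / demand
= 426 / 75
= 5.68 min/unit


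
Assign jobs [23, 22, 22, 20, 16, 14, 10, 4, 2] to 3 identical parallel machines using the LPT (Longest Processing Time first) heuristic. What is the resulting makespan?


Jobs (LPT sorted): [23, 22, 22, 20, 16, 14, 10, 4, 2]
Machines: 3
  J=23 → Machine 1 (load: 0+23=23)
  J=22 → Machine 2 (load: 0+22=22)
  J=22 → Machine 3 (load: 0+22=22)
  J=20 → Machine 2 (load: 22+20=42)
  J=16 → Machine 3 (load: 22+16=38)
  J=14 → Machine 1 (load: 23+14=37)
  J=10 → Machine 1 (load: 37+10=47)
  J=4 → Machine 3 (load: 38+4=42)
  J=2 → Machine 2 (load: 42+2=44)
Machine loads: [47, 44, 42]
Makespan = max = 47 time units


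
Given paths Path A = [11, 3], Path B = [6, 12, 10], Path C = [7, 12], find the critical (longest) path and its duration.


Path A: 11 + 3 = 14
Path B: 6 + 12 + 10 = 28
Path C: 7 + 12 = 19
Critical path = longest = max(14, 28, 19)
= 28 (Path B)


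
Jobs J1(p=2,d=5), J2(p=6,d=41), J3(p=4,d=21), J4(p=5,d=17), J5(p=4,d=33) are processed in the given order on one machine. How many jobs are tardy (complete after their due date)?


Completion vs due date:
  J1: C=2, d=5 → on time
  J2: C=8, d=41 → on time
  J3: C=12, d=21 → on time
  J4: C=17, d=17 → on time
  J5: C=21, d=33 → on time
Tardy jobs: none
Count = 0


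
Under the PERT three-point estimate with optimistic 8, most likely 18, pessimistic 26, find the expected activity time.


te = (o + 4m + p) / 6
= (8 + 4×18 + 26) / 6
= (8 + 72 + 26) / 6
= 106 / 6
= 17.67


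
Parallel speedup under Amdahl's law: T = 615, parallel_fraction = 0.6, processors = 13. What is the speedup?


Amdahl's law: T_p = T × ((1-p) + p/N)
= 615 × ((1-0.6) + 0.6/13)
= 615 × (0.40 + 0.0462)
= 615 × 0.4462
= 274.38
Speedup = 615/274.38
= 2.24×


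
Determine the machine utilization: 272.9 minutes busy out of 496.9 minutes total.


Utilization = busy / total × 100
= 272.9 / 496.9 × 100
= 54.9%


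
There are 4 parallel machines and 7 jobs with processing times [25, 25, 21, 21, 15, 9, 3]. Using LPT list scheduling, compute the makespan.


Jobs (LPT sorted): [25, 25, 21, 21, 15, 9, 3]
Machines: 4
  J=25 → Machine 1 (load: 0+25=25)
  J=25 → Machine 2 (load: 0+25=25)
  J=21 → Machine 3 (load: 0+21=21)
  J=21 → Machine 4 (load: 0+21=21)
  J=15 → Machine 3 (load: 21+15=36)
  J=9 → Machine 4 (load: 21+9=30)
  J=3 → Machine 1 (load: 25+3=28)
Machine loads: [28, 25, 36, 30]
Makespan = max = 36 time units


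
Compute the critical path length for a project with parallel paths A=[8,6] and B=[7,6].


Path A: 8 + 6 = 14
Path B: 7 + 6 = 13
Critical path = longest = max(14, 13)
= 14 (Path A)


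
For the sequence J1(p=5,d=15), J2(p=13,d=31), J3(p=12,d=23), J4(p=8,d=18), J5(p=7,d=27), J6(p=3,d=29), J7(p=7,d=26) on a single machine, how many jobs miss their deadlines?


Completion vs due date:
  J1: C=5, d=15 → on time
  J2: C=18, d=31 → on time
  J3: C=30, d=23 → TARDY
  J4: C=38, d=18 → TARDY
  J5: C=45, d=27 → TARDY
  J6: C=48, d=29 → TARDY
  J7: C=55, d=26 → TARDY
Tardy jobs: J3, J4, J5, J6, J7
Count = 5


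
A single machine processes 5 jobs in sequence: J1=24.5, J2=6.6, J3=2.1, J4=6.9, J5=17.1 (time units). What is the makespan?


Sequential makespan: sum all processing times
= 24.5 + 6.6 + 2.1 + 6.9 + 17.1
= 57.2 time units


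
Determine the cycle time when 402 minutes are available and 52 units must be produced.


Cycle time = available time / demand
= 402 / 52
= 7.73 min/unit


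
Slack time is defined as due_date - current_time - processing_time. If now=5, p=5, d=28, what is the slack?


Slack = due - current_time - processing
= 28 - 5 - 5
= 18


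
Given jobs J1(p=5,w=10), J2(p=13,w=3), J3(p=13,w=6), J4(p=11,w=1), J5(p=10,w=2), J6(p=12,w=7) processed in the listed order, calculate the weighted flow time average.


Completion times:
  J1: C=5, w×C=10×5=50
  J2: C=18, w×C=3×18=54
  J3: C=31, w×C=6×31=186
  J4: C=42, w×C=1×42=42
  J5: C=52, w×C=2×52=104
  J6: C=64, w×C=7×64=448
Sum w×C = 884
Sum w = 29
Weighted avg = 884/29
= 30.48


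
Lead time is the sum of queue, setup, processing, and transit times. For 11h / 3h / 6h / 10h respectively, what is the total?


Lead time = queue + setup + processing + transit
= 11 + 3 + 6 + 10
= 30 hours


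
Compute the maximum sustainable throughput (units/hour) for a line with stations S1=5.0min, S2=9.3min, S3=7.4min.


Bottleneck = longest station time
Station times: [5.0, 9.3, 7.4]
Max = 9.3 min
Rate = 60 / 9.3
= 6.45 units/hour (bottleneck: 9.3min)


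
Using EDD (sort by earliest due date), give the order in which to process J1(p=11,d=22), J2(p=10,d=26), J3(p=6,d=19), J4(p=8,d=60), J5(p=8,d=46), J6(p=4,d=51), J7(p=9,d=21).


EDD: sort by earliest due date
  J3: d=19, p=6
  J7: d=21, p=9
  J1: d=22, p=11
  J2: d=26, p=10
  J5: d=46, p=8
  J6: d=51, p=4
  J4: d=60, p=8
Order: J3 → J7 → J1 → J2 → J5 → J6 → J4


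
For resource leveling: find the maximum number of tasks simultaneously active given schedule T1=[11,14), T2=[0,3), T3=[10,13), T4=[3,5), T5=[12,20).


Check each time point for overlaps:
  t=12: 3 tasks active (T1, T3, T5)
Max concurrent = 3


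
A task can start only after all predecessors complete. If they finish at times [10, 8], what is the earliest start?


ES = max of all predecessor completion times
Predecessors: [10, 8]
ES = max(10, 8)
= 10


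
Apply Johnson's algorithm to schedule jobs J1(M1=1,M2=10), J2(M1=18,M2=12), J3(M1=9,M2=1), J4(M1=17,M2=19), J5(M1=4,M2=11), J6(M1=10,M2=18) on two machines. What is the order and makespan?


Johnson's rule:
Group 1 (M1≤M2, sort by M1): ['J1', 'J5', 'J6', 'J4']
Group 2 (M1>M2, sort desc M2): ['J2', 'J3']
Sequence: J1 → J5 → J6 → J4 → J2 → J3
Makespan calculation:
  J1: M1 done=1, M2 done=11
  J5: M1 done=5, M2 done=22
  J6: M1 done=15, M2 done=40
  J4: M1 done=32, M2 done=59
  J2: M1 done=50, M2 done=71
  J3: M1 done=59, M2 done=72
= Sequence: J1 → J5 → J6 → J4 → J2 → J3, Makespan: 72


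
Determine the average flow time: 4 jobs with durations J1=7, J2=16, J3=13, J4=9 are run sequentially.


Completion times:
  J1: completes at 7
  J2: completes at 23
  J3: completes at 36
  J4: completes at 45
Sum = 111
Average = 111/4
= 27.75


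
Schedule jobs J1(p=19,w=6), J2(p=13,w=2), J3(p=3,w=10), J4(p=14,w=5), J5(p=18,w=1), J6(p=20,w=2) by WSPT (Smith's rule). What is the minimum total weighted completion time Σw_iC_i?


WSPT order (by p/w): J3 → J4 → J1 → J2 → J6 → J5
  J3: C=3, w·C=10×3=30
  J4: C=17, w·C=5×17=85
  J1: C=36, w·C=6×36=216
  J2: C=49, w·C=2×49=98
  J6: C=69, w·C=2×69=138
  J5: C=87, w·C=1×87=87
Σ w·C = 654
= 654


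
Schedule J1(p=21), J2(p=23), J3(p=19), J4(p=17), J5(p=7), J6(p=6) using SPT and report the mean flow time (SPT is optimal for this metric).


SPT order: J6 → J5 → J4 → J3 → J1 → J2
Completion times:
  J6: C=6
  J5: C=13
  J4: C=30
  J3: C=49
  J1: C=70
  J2: C=93
Sum = 261, n = 6
Mean flow = 261/6
= 43.50


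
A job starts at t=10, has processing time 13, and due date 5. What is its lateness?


Completion = 10 + 13 = 23
Lateness = C - d = 23 - 5
= 18


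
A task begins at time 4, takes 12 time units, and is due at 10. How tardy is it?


Completion = start + processing = 4 + 12 = 16
Tardiness = max(0, C - d) = max(0, 16 - 10)
= max(0, 6)
= 6


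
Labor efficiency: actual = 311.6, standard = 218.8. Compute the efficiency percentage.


Efficiency = (actual / standard) × 100
= (311.6 / 218.8) × 100
= 142.4%


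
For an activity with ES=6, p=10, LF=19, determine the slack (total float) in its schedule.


EF = ES + duration = 6 + 10 = 16
LS = LF - duration = 19 - 10 = 9
Total Float = LF - EF = 19 - 16
(or LS - ES = 9 - 6)
= 3


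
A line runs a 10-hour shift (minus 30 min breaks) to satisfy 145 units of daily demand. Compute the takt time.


Available = 10×60 - 30 = 570 min
Takt time = 570 / 145
= 3.93 min/unit


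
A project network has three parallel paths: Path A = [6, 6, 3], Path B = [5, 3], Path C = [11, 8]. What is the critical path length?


Path A: 6 + 6 + 3 = 15
Path B: 5 + 3 = 8
Path C: 11 + 8 = 19
Critical path = longest = max(15, 8, 19)
= 19 (Path C)


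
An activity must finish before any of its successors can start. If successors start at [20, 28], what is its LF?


LF = min of all successor start times
Successors start at: [20, 28]
LF = min(20, 28)
= 20


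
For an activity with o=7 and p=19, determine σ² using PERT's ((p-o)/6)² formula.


σ² = ((p - o) / 6)² = (p - o)² / 36
= (19 - 7)² / 36
= 12² / 36
= 144 / 36
= 4.0000


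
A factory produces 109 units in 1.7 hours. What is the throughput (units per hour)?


Throughput = units / time
= 109 / 1.7
= 64.1 units/hour


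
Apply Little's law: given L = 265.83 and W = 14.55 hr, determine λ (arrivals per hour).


Little's law: L = λW → λ = L / W
= 265.83 / 14.55
= 18.27 per hour


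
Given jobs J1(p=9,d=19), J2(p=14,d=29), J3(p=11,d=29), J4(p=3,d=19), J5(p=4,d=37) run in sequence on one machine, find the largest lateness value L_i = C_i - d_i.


Lateness per job (L = C - d):
  J1: C=9, d=19, L=-10
  J2: C=23, d=29, L=-6
  J3: C=34, d=29, L=5
  J4: C=37, d=19, L=18
  J5: C=41, d=37, L=4
Lmax = max(-10, -6, 5, 18, 4)
= 18


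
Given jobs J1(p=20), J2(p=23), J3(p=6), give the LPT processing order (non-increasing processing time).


LPT: sort by longest processing time first
  J2: p=23
  J1: p=20
  J3: p=6
Order: J2 → J1 → J3


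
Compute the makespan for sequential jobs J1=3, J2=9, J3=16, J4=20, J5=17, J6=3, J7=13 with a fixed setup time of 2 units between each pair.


Makespan = Σ processing + (n-1) × setup
= (3 + 9 + 16 + 20 + 17 + 3 + 13) + (7-1)×2
= 81 + 12
= 93 time units


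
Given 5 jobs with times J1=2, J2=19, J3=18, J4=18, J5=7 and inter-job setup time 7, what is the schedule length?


Makespan = Σ processing + (n-1) × setup
= (2 + 19 + 18 + 18 + 7) + (5-1)×7
= 64 + 28
= 92 time units


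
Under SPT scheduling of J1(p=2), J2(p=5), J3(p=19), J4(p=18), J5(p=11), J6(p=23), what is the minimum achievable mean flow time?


SPT order: J1 → J2 → J5 → J4 → J3 → J6
Completion times:
  J1: C=2
  J2: C=7
  J5: C=18
  J4: C=36
  J3: C=55
  J6: C=78
Sum = 196, n = 6
Mean flow = 196/6
= 32.67


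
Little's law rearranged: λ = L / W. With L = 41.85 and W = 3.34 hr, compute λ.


Little's law: L = λW → λ = L / W
= 41.85 / 3.34
= 12.53 per hour


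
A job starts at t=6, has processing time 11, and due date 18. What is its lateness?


Completion = 6 + 11 = 17
Lateness = C - d = 17 - 18
= -1


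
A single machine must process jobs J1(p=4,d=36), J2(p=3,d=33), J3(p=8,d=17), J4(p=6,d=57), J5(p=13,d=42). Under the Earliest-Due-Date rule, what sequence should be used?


EDD: sort by earliest due date
  J3: d=17, p=8
  J2: d=33, p=3
  J1: d=36, p=4
  J5: d=42, p=13
  J4: d=57, p=6
Order: J3 → J2 → J1 → J5 → J4


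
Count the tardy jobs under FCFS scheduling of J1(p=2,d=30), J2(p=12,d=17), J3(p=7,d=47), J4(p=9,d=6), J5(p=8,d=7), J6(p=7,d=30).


Completion vs due date:
  J1: C=2, d=30 → on time
  J2: C=14, d=17 → on time
  J3: C=21, d=47 → on time
  J4: C=30, d=6 → TARDY
  J5: C=38, d=7 → TARDY
  J6: C=45, d=30 → TARDY
Tardy jobs: J4, J5, J6
Count = 3


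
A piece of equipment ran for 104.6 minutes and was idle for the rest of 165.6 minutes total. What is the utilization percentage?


Utilization = busy / total × 100
= 104.6 / 165.6 × 100
= 63.2%


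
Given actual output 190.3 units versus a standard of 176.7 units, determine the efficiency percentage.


Efficiency = (actual / standard) × 100
= (190.3 / 176.7) × 100
= 107.7%


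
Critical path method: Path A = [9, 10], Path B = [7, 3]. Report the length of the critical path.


Path A: 9 + 10 = 19
Path B: 7 + 3 = 10
Critical path = longest = max(19, 10)
= 19 (Path A)


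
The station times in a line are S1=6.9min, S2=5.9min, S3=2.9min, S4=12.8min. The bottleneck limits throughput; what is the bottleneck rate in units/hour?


Bottleneck = longest station time
Station times: [6.9, 5.9, 2.9, 12.8]
Max = 12.8 min
Rate = 60 / 12.8
= 4.69 units/hour (bottleneck: 12.8min)


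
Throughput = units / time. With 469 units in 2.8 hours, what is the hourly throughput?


Throughput = units / time
= 469 / 2.8
= 167.5 units/hour


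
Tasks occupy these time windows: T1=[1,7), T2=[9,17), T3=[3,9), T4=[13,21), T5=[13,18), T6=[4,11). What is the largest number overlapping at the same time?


Check each time point for overlaps:
  t=4: 3 tasks active (T1, T3, T6)
Max concurrent = 3


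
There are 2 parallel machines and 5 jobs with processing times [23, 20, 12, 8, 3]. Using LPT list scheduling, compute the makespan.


Jobs (LPT sorted): [23, 20, 12, 8, 3]
Machines: 2
  J=23 → Machine 1 (load: 0+23=23)
  J=20 → Machine 2 (load: 0+20=20)
  J=12 → Machine 2 (load: 20+12=32)
  J=8 → Machine 1 (load: 23+8=31)
  J=3 → Machine 1 (load: 31+3=34)
Machine loads: [34, 32]
Makespan = max = 34 time units


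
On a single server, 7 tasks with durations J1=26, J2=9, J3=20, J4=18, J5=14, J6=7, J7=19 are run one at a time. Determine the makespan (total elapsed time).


Sequential makespan: sum all processing times
= 26 + 9 + 20 + 18 + 14 + 7 + 19
= 113 time units


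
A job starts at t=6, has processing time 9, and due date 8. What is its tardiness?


Completion = start + processing = 6 + 9 = 15
Tardiness = max(0, C - d) = max(0, 15 - 8)
= max(0, 7)
= 7


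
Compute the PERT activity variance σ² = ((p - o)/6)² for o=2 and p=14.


σ² = ((p - o) / 6)² = (p - o)² / 36
= (14 - 2)² / 36
= 12² / 36
= 144 / 36
= 4.0000


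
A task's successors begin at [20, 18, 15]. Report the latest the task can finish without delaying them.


LF = min of all successor start times
Successors start at: [20, 18, 15]
LF = min(20, 18, 15)
= 15


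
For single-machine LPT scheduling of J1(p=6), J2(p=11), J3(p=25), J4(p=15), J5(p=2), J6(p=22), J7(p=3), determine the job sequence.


LPT: sort by longest processing time first
  J3: p=25
  J6: p=22
  J4: p=15
  J2: p=11
  J1: p=6
  J7: p=3
  J5: p=2
Order: J3 → J6 → J4 → J2 → J1 → J7 → J5


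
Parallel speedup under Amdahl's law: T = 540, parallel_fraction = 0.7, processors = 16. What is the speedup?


Amdahl's law: T_p = T × ((1-p) + p/N)
= 540 × ((1-0.7) + 0.7/16)
= 540 × (0.30 + 0.0437)
= 540 × 0.3438
= 185.63
Speedup = 540/185.63
= 2.91×


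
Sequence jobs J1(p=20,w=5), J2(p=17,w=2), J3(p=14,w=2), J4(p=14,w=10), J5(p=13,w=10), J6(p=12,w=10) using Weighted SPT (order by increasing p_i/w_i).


WSPT (Smith's rule): sort by p/w ascending
  J6: p/w = 12/10 = 1.200
  J5: p/w = 13/10 = 1.300
  J4: p/w = 14/10 = 1.400
  J1: p/w = 20/5 = 4.000
  J3: p/w = 14/2 = 7.000
  J2: p/w = 17/2 = 8.500
Order: J6 → J5 → J4 → J1 → J3 → J2


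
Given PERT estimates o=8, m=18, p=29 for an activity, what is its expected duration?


te = (o + 4m + p) / 6
= (8 + 4×18 + 29) / 6
= (8 + 72 + 29) / 6
= 109 / 6
= 18.17


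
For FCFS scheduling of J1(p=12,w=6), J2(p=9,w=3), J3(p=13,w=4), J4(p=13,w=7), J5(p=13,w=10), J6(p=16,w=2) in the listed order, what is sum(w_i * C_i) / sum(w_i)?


Completion times:
  J1: C=12, w×C=6×12=72
  J2: C=21, w×C=3×21=63
  J3: C=34, w×C=4×34=136
  J4: C=47, w×C=7×47=329
  J5: C=60, w×C=10×60=600
  J6: C=76, w×C=2×76=152
Sum w×C = 1352
Sum w = 32
Weighted avg = 1352/32
= 42.25


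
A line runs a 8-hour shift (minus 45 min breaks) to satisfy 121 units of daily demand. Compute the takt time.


Available = 8×60 - 45 = 435 min
Takt time = 435 / 121
= 3.60 min/unit


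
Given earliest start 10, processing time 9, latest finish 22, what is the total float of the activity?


EF = ES + duration = 10 + 9 = 19
LS = LF - duration = 22 - 9 = 13
Total Float = LF - EF = 22 - 19
(or LS - ES = 13 - 10)
= 3


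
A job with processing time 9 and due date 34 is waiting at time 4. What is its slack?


Slack = due - current_time - processing
= 34 - 4 - 9
= 21


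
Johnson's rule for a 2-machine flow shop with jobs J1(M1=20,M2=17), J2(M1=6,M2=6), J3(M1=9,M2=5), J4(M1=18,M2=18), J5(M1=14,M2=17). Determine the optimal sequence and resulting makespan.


Johnson's rule:
Group 1 (M1≤M2, sort by M1): ['J2', 'J5', 'J4']
Group 2 (M1>M2, sort desc M2): ['J1', 'J3']
Sequence: J2 → J5 → J4 → J1 → J3
Makespan calculation:
  J2: M1 done=6, M2 done=12
  J5: M1 done=20, M2 done=37
  J4: M1 done=38, M2 done=56
  J1: M1 done=58, M2 done=75
  J3: M1 done=67, M2 done=80
= Sequence: J2 → J5 → J4 → J1 → J3, Makespan: 80


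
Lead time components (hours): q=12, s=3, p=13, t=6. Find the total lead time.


Lead time = queue + setup + processing + transit
= 12 + 3 + 13 + 6
= 34 hours


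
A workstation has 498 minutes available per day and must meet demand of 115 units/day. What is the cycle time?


Cycle time = available time / demand
= 498 / 115
= 4.33 min/unit


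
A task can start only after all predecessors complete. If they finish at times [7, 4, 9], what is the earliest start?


ES = max of all predecessor completion times
Predecessors: [7, 4, 9]
ES = max(7, 4, 9)
= 9


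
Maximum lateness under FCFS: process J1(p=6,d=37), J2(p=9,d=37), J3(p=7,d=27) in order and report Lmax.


Lateness per job (L = C - d):
  J1: C=6, d=37, L=-31
  J2: C=15, d=37, L=-22
  J3: C=22, d=27, L=-5
Lmax = max(-31, -22, -5)
= -5


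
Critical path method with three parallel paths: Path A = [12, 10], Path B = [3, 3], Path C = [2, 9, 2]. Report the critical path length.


Path A: 12 + 10 = 22
Path B: 3 + 3 = 6
Path C: 2 + 9 + 2 = 13
Critical path = longest = max(22, 6, 13)
= 22 (Path A)


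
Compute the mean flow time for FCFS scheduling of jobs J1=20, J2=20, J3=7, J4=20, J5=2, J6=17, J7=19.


Completion times:
  J1: completes at 20
  J2: completes at 40
  J3: completes at 47
  J4: completes at 67
  J5: completes at 69
  J6: completes at 86
  J7: completes at 105
Sum = 434
Average = 434/7
= 62.00


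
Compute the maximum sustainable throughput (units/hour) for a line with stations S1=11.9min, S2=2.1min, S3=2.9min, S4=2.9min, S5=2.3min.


Bottleneck = longest station time
Station times: [11.9, 2.1, 2.9, 2.9, 2.3]
Max = 11.9 min
Rate = 60 / 11.9
= 5.04 units/hour (bottleneck: 11.9min)


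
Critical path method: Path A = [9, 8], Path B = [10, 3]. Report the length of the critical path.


Path A: 9 + 8 = 17
Path B: 10 + 3 = 13
Critical path = longest = max(17, 13)
= 17 (Path A)


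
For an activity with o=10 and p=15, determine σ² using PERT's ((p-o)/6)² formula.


σ² = ((p - o) / 6)² = (p - o)² / 36
= (15 - 10)² / 36
= 5² / 36
= 25 / 36
= 0.6944


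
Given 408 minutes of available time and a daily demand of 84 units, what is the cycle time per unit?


Cycle time = available time / demand
= 408 / 84
= 4.86 min/unit


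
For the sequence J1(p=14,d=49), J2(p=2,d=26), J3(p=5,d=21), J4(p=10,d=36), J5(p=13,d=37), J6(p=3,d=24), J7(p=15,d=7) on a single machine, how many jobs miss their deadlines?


Completion vs due date:
  J1: C=14, d=49 → on time
  J2: C=16, d=26 → on time
  J3: C=21, d=21 → on time
  J4: C=31, d=36 → on time
  J5: C=44, d=37 → TARDY
  J6: C=47, d=24 → TARDY
  J7: C=62, d=7 → TARDY
Tardy jobs: J5, J6, J7
Count = 3


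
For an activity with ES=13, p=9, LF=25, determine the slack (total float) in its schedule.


EF = ES + duration = 13 + 9 = 22
LS = LF - duration = 25 - 9 = 16
Total Float = LF - EF = 25 - 22
(or LS - ES = 16 - 13)
= 3


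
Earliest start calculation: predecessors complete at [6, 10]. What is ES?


ES = max of all predecessor completion times
Predecessors: [6, 10]
ES = max(6, 10)
= 10


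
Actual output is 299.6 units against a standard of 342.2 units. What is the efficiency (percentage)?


Efficiency = (actual / standard) × 100
= (299.6 / 342.2) × 100
= 87.6%


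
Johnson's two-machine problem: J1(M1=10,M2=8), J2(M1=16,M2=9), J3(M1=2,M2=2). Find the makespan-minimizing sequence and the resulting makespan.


Johnson's rule:
Group 1 (M1≤M2, sort by M1): ['J3']
Group 2 (M1>M2, sort desc M2): ['J2', 'J1']
Sequence: J3 → J2 → J1
Makespan calculation:
  J3: M1 done=2, M2 done=4
  J2: M1 done=18, M2 done=27
  J1: M1 done=28, M2 done=36
= Sequence: J3 → J2 → J1, Makespan: 36


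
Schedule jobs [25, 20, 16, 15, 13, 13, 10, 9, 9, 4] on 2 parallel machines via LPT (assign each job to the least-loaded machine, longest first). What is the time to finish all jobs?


Jobs (LPT sorted): [25, 20, 16, 15, 13, 13, 10, 9, 9, 4]
Machines: 2
  J=25 → Machine 1 (load: 0+25=25)
  J=20 → Machine 2 (load: 0+20=20)
  J=16 → Machine 2 (load: 20+16=36)
  J=15 → Machine 1 (load: 25+15=40)
  J=13 → Machine 2 (load: 36+13=49)
  J=13 → Machine 1 (load: 40+13=53)
  J=10 → Machine 2 (load: 49+10=59)
  J=9 → Machine 1 (load: 53+9=62)
  J=9 → Machine 2 (load: 59+9=68)
  J=4 → Machine 1 (load: 62+4=66)
Machine loads: [66, 68]
Makespan = max = 68 time units


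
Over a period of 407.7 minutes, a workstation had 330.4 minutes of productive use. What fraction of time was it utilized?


Utilization = busy / total × 100
= 330.4 / 407.7 × 100
= 81.0%


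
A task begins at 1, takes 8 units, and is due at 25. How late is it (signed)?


Completion = 1 + 8 = 9
Lateness = C - d = 9 - 25
= -16


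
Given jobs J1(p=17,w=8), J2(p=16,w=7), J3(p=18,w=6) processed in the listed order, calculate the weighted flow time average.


Completion times:
  J1: C=17, w×C=8×17=136
  J2: C=33, w×C=7×33=231
  J3: C=51, w×C=6×51=306
Sum w×C = 673
Sum w = 21
Weighted avg = 673/21
= 32.05


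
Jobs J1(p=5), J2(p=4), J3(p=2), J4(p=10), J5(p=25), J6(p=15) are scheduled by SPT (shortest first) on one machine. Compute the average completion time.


SPT order: J3 → J2 → J1 → J4 → J6 → J5
Completion times:
  J3: C=2
  J2: C=6
  J1: C=11
  J4: C=21
  J6: C=36
  J5: C=61
Sum = 137, n = 6
Mean flow = 137/6
= 22.83


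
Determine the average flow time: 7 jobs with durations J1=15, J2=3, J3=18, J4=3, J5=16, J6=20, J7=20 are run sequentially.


Completion times:
  J1: completes at 15
  J2: completes at 18
  J3: completes at 36
  J4: completes at 39
  J5: completes at 55
  J6: completes at 75
  J7: completes at 95
Sum = 333
Average = 333/7
= 47.57


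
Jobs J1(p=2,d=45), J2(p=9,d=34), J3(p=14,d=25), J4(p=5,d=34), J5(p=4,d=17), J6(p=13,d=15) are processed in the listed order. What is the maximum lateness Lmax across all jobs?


Lateness per job (L = C - d):
  J1: C=2, d=45, L=-43
  J2: C=11, d=34, L=-23
  J3: C=25, d=25, L=0
  J4: C=30, d=34, L=-4
  J5: C=34, d=17, L=17
  J6: C=47, d=15, L=32
Lmax = max(-43, -23, 0, -4, 17, 32)
= 32


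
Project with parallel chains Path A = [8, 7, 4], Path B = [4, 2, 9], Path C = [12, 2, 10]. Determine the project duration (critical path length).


Path A: 8 + 7 + 4 = 19
Path B: 4 + 2 + 9 = 15
Path C: 12 + 2 + 10 = 24
Critical path = longest = max(19, 15, 24)
= 24 (Path C)


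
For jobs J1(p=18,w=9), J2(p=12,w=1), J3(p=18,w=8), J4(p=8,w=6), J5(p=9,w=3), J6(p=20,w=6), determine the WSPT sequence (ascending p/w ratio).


WSPT (Smith's rule): sort by p/w ascending
  J4: p/w = 8/6 = 1.333
  J1: p/w = 18/9 = 2.000
  J3: p/w = 18/8 = 2.250
  J5: p/w = 9/3 = 3.000
  J6: p/w = 20/6 = 3.333
  J2: p/w = 12/1 = 12.000
Order: J4 → J1 → J3 → J5 → J6 → J2


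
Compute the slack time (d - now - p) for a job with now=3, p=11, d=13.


Slack = due - current_time - processing
= 13 - 3 - 11
= -1


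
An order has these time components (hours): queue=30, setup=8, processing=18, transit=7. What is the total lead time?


Lead time = queue + setup + processing + transit
= 30 + 8 + 18 + 7
= 63 hours


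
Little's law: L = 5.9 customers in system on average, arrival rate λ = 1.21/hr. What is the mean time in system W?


Little's law: L = λW → W = L / λ
= 5.9 / 1.21
= 4.88 hours


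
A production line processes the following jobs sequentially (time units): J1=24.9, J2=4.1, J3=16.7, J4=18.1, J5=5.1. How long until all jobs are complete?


Sequential makespan: sum all processing times
= 24.9 + 4.1 + 16.7 + 18.1 + 5.1
= 68.9 time units


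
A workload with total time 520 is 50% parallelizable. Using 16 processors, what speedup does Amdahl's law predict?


Amdahl's law: T_p = T × ((1-p) + p/N)
= 520 × ((1-0.5) + 0.5/16)
= 520 × (0.50 + 0.0312)
= 520 × 0.5312
= 276.25
Speedup = 520/276.25
= 1.88×


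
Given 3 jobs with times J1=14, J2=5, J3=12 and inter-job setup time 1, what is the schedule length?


Makespan = Σ processing + (n-1) × setup
= (14 + 5 + 12) + (3-1)×1
= 31 + 2
= 33 time units


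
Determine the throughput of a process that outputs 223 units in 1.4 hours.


Throughput = units / time
= 223 / 1.4
= 159.3 units/hour


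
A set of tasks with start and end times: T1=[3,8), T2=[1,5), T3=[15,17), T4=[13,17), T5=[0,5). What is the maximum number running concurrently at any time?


Check each time point for overlaps:
  t=3: 3 tasks active (T1, T2, T5)
Max concurrent = 3


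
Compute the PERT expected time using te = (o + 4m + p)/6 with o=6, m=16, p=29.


te = (o + 4m + p) / 6
= (6 + 4×16 + 29) / 6
= (6 + 64 + 29) / 6
= 99 / 6
= 16.50


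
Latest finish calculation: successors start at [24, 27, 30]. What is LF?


LF = min of all successor start times
Successors start at: [24, 27, 30]
LF = min(24, 27, 30)
= 24


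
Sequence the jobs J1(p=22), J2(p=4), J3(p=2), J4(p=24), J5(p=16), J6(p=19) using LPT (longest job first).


LPT: sort by longest processing time first
  J4: p=24
  J1: p=22
  J6: p=19
  J5: p=16
  J2: p=4
  J3: p=2
Order: J4 → J1 → J6 → J5 → J2 → J3


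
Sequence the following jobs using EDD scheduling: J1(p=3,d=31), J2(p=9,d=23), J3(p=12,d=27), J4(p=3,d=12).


EDD: sort by earliest due date
  J4: d=12, p=3
  J2: d=23, p=9
  J3: d=27, p=12
  J1: d=31, p=3
Order: J4 → J2 → J3 → J1


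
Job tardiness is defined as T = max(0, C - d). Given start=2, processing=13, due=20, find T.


Completion = start + processing = 2 + 13 = 15
Tardiness = max(0, C - d) = max(0, 15 - 20)
= max(0, -5)
= 0


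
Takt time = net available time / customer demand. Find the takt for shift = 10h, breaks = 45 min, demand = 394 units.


Available = 10×60 - 45 = 555 min
Takt time = 555 / 394
= 1.41 min/unit


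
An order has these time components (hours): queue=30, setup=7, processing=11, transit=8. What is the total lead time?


Lead time = queue + setup + processing + transit
= 30 + 7 + 11 + 8
= 56 hours


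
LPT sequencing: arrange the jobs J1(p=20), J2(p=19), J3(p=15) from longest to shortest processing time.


LPT: sort by longest processing time first
  J1: p=20
  J2: p=19
  J3: p=15
Order: J1 → J2 → J3


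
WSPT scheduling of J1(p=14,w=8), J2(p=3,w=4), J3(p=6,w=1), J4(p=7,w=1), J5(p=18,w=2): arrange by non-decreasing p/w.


WSPT (Smith's rule): sort by p/w ascending
  J2: p/w = 3/4 = 0.750
  J1: p/w = 14/8 = 1.750
  J3: p/w = 6/1 = 6.000
  J4: p/w = 7/1 = 7.000
  J5: p/w = 18/2 = 9.000
Order: J2 → J1 → J3 → J4 → J5


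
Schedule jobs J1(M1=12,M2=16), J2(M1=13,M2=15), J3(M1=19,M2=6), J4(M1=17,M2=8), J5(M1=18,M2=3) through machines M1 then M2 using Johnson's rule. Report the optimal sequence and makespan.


Johnson's rule:
Group 1 (M1≤M2, sort by M1): ['J1', 'J2']
Group 2 (M1>M2, sort desc M2): ['J4', 'J3', 'J5']
Sequence: J1 → J2 → J4 → J3 → J5
Makespan calculation:
  J1: M1 done=12, M2 done=28
  J2: M1 done=25, M2 done=43
  J4: M1 done=42, M2 done=51
  J3: M1 done=61, M2 done=67
  J5: M1 done=79, M2 done=82
= Sequence: J1 → J2 → J4 → J3 → J5, Makespan: 82


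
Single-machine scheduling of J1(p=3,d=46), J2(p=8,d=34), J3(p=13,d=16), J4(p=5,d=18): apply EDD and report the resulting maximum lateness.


EDD order: J3 → J4 → J2 → J1
Completion and lateness:
  J3: C=13, d=16, L=13-16=-3
  J4: C=18, d=18, L=18-18=0
  J2: C=26, d=34, L=26-34=-8
  J1: C=29, d=46, L=29-46=-17
Lmax = max(-3, 0, -8, -17)
= 0


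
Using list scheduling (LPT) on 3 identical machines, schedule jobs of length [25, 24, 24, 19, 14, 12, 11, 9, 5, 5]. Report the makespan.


Jobs (LPT sorted): [25, 24, 24, 19, 14, 12, 11, 9, 5, 5]
Machines: 3
  J=25 → Machine 1 (load: 0+25=25)
  J=24 → Machine 2 (load: 0+24=24)
  J=24 → Machine 3 (load: 0+24=24)
  J=19 → Machine 2 (load: 24+19=43)
  J=14 → Machine 3 (load: 24+14=38)
  J=12 → Machine 1 (load: 25+12=37)
  J=11 → Machine 1 (load: 37+11=48)
  J=9 → Machine 3 (load: 38+9=47)
  J=5 → Machine 2 (load: 43+5=48)
  J=5 → Machine 3 (load: 47+5=52)
Machine loads: [48, 48, 52]
Makespan = max = 52 time units


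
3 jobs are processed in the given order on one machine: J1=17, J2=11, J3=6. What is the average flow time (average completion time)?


Completion times:
  J1: completes at 17
  J2: completes at 28
  J3: completes at 34
Sum = 79
Average = 79/3
= 26.33


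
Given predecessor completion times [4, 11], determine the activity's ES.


ES = max of all predecessor completion times
Predecessors: [4, 11]
ES = max(4, 11)
= 11


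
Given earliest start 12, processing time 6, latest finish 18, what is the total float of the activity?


EF = ES + duration = 12 + 6 = 18
LS = LF - duration = 18 - 6 = 12
Total Float = LF - EF = 18 - 18
(or LS - ES = 12 - 12)
= 0


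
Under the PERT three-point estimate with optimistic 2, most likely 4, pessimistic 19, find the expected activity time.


te = (o + 4m + p) / 6
= (2 + 4×4 + 19) / 6
= (2 + 16 + 19) / 6
= 37 / 6
= 6.17


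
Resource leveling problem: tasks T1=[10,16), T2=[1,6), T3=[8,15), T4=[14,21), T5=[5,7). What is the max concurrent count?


Check each time point for overlaps:
  t=14: 3 tasks active (T1, T3, T4)
Max concurrent = 3


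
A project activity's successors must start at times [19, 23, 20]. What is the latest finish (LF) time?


LF = min of all successor start times
Successors start at: [19, 23, 20]
LF = min(19, 23, 20)
= 19


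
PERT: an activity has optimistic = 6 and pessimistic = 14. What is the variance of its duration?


σ² = ((p - o) / 6)² = (p - o)² / 36
= (14 - 6)² / 36
= 8² / 36
= 64 / 36
= 1.7778


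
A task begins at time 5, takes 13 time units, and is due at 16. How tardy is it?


Completion = start + processing = 5 + 13 = 18
Tardiness = max(0, C - d) = max(0, 18 - 16)
= max(0, 2)
= 2


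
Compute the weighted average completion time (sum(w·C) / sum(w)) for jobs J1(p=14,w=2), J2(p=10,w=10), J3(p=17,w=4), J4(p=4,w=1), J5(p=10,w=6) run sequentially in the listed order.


Completion times:
  J1: C=14, w×C=2×14=28
  J2: C=24, w×C=10×24=240
  J3: C=41, w×C=4×41=164
  J4: C=45, w×C=1×45=45
  J5: C=55, w×C=6×55=330
Sum w×C = 807
Sum w = 23
Weighted avg = 807/23
= 35.09


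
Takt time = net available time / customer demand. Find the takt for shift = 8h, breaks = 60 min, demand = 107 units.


Available = 8×60 - 60 = 420 min
Takt time = 420 / 107
= 3.93 min/unit


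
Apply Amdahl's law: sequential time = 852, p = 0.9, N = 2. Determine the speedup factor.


Amdahl's law: T_p = T × ((1-p) + p/N)
= 852 × ((1-0.9) + 0.9/2)
= 852 × (0.10 + 0.4500)
= 852 × 0.5500
= 468.60
Speedup = 852/468.60
= 1.82×


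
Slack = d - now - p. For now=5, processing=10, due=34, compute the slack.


Slack = due - current_time - processing
= 34 - 5 - 10
= 19


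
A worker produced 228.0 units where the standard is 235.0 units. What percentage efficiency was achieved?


Efficiency = (actual / standard) × 100
= (228.0 / 235.0) × 100
= 97.0%


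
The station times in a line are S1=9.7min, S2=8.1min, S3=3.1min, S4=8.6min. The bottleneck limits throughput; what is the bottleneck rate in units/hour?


Bottleneck = longest station time
Station times: [9.7, 8.1, 3.1, 8.6]
Max = 9.7 min
Rate = 60 / 9.7
= 6.19 units/hour (bottleneck: 9.7min)


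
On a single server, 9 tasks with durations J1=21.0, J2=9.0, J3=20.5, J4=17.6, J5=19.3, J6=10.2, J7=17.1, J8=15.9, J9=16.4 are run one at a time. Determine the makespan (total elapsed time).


Sequential makespan: sum all processing times
= 21.0 + 9.0 + 20.5 + 17.6 + 19.3 + 10.2 + 17.1 + 15.9 + 16.4
= 147.0 time units


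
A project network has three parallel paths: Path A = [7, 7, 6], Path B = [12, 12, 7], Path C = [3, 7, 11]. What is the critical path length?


Path A: 7 + 7 + 6 = 20
Path B: 12 + 12 + 7 = 31
Path C: 3 + 7 + 11 = 21
Critical path = longest = max(20, 31, 21)
= 31 (Path B)


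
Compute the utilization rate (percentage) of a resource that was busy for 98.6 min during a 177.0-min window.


Utilization = busy / total × 100
= 98.6 / 177.0 × 100
= 55.7%


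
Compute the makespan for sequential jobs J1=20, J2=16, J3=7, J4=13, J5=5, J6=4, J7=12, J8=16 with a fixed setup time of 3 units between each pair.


Makespan = Σ processing + (n-1) × setup
= (20 + 16 + 7 + 13 + 5 + 4 + 12 + 16) + (8-1)×3
= 93 + 21
= 114 time units


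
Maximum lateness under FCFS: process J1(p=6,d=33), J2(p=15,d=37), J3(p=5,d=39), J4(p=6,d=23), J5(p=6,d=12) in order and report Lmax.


Lateness per job (L = C - d):
  J1: C=6, d=33, L=-27
  J2: C=21, d=37, L=-16
  J3: C=26, d=39, L=-13
  J4: C=32, d=23, L=9
  J5: C=38, d=12, L=26
Lmax = max(-27, -16, -13, 9, 26)
= 26


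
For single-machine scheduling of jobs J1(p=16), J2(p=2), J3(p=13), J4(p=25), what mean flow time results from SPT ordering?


SPT order: J2 → J3 → J1 → J4
Completion times:
  J2: C=2
  J3: C=15
  J1: C=31
  J4: C=56
Sum = 104, n = 4
Mean flow = 104/4
= 26.00


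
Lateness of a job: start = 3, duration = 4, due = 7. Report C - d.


Completion = 3 + 4 = 7
Lateness = C - d = 7 - 7
= 0


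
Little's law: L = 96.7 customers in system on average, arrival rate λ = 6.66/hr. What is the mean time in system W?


Little's law: L = λW → W = L / λ
= 96.7 / 6.66
= 14.52 hours


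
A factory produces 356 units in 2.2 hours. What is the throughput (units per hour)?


Throughput = units / time
= 356 / 2.2
= 161.8 units/hour


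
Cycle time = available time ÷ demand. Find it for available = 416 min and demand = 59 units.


Cycle time = available time / demand
= 416 / 59
= 7.05 min/unit


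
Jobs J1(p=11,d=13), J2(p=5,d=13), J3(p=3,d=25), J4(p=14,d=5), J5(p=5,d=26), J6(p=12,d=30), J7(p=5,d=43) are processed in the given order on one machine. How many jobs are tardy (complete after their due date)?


Completion vs due date:
  J1: C=11, d=13 → on time
  J2: C=16, d=13 → TARDY
  J3: C=19, d=25 → on time
  J4: C=33, d=5 → TARDY
  J5: C=38, d=26 → TARDY
  J6: C=50, d=30 → TARDY
  J7: C=55, d=43 → TARDY
Tardy jobs: J2, J4, J5, J6, J7
Count = 5


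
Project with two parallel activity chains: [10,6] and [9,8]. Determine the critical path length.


Path A: 10 + 6 = 16
Path B: 9 + 8 = 17
Critical path = longest = max(16, 17)
= 17 (Path B)


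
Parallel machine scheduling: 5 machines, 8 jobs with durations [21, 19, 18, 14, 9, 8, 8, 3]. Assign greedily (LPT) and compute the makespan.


Jobs (LPT sorted): [21, 19, 18, 14, 9, 8, 8, 3]
Machines: 5
  J=21 → Machine 1 (load: 0+21=21)
  J=19 → Machine 2 (load: 0+19=19)
  J=18 → Machine 3 (load: 0+18=18)
  J=14 → Machine 4 (load: 0+14=14)
  J=9 → Machine 5 (load: 0+9=9)
  J=8 → Machine 5 (load: 9+8=17)
  J=8 → Machine 4 (load: 14+8=22)
  J=3 → Machine 5 (load: 17+3=20)
Machine loads: [21, 19, 18, 22, 20]
Makespan = max = 22 time units


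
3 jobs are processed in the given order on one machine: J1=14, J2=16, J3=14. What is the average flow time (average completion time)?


Completion times:
  J1: completes at 14
  J2: completes at 30
  J3: completes at 44
Sum = 88
Average = 88/3
= 29.33


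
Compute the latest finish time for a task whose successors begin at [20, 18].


LF = min of all successor start times
Successors start at: [20, 18]
LF = min(20, 18)
= 18


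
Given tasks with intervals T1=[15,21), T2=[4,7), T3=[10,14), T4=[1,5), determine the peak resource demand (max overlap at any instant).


Check each time point for overlaps:
  t=4: 2 tasks active (T2, T4)
Max concurrent = 2


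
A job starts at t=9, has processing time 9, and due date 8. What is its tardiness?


Completion = start + processing = 9 + 9 = 18
Tardiness = max(0, C - d) = max(0, 18 - 8)
= max(0, 10)
= 10


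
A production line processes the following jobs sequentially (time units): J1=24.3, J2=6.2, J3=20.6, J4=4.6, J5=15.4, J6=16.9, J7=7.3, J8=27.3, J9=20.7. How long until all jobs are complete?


Sequential makespan: sum all processing times
= 24.3 + 6.2 + 20.6 + 4.6 + 15.4 + 16.9 + 7.3 + 27.3 + 20.7
= 143.3 time units
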